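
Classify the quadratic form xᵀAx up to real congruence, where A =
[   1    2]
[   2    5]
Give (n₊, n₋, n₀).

step 0: pivot 1 → sign +
step 1: pivot 1 → sign +
signature = (2, 0, 0)

Answer: (2, 0, 0)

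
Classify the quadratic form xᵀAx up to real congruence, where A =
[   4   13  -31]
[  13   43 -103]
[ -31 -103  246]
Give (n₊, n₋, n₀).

Answer: (2, 1, 0)

Derivation:
step 0: pivot 4 → sign +
step 1: pivot 3/4 → sign +
step 2: pivot -1 → sign −
signature = (2, 1, 0)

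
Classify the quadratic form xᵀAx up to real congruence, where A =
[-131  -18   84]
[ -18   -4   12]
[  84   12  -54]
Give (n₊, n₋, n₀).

Answer: (0, 2, 1)

Derivation:
step 0: pivot -131 → sign −
step 1: pivot -200/131 → sign −
step 2: row/col 2 already zero → sign 0
signature = (0, 2, 1)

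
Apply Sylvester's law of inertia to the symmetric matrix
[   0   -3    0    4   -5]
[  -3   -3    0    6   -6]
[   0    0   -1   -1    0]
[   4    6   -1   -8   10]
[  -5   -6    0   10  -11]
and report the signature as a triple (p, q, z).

step 0: pivot -3 → sign −
step 1: pivot 3 → sign +
step 2: pivot -1 → sign −
step 3: pivot 11/3 → sign +
step 4: pivot 2/11 → sign +
signature = (3, 2, 0)

Answer: (3, 2, 0)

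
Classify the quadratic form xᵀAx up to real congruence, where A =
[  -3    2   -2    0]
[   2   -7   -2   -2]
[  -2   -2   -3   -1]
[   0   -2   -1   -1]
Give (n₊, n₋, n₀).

Answer: (1, 3, 0)

Derivation:
step 0: pivot -3 → sign −
step 1: pivot -17/3 → sign −
step 2: pivot 5/17 → sign +
step 3: pivot -2/5 → sign −
signature = (1, 3, 0)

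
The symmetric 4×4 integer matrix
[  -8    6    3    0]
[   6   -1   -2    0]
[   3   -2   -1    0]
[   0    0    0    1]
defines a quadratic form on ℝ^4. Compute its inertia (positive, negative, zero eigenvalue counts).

step 0: pivot -8 → sign −
step 1: pivot 7/2 → sign +
step 2: pivot 3/28 → sign +
step 3: pivot 1 → sign +
signature = (3, 1, 0)

Answer: (3, 1, 0)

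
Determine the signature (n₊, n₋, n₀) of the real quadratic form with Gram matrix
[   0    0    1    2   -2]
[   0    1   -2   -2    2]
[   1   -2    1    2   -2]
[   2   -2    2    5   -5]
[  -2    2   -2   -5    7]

Answer: (3, 2, 0)

Derivation:
step 0: pivot 1 → sign +
step 1: pivot -3 → sign −
step 2: pivot 1/3 → sign +
step 3: pivot -3 → sign −
step 4: pivot 2 → sign +
signature = (3, 2, 0)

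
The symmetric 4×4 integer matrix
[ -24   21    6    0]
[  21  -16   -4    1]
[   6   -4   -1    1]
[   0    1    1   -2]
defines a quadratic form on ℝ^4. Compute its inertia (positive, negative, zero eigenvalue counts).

step 0: pivot -24 → sign −
step 1: pivot 19/8 → sign +
step 2: pivot -3/19 → sign −
step 3: pivot -1 → sign −
signature = (1, 3, 0)

Answer: (1, 3, 0)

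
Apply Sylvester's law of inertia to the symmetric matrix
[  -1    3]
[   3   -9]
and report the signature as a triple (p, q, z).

Answer: (0, 1, 1)

Derivation:
step 0: pivot -1 → sign −
step 1: row/col 1 already zero → sign 0
signature = (0, 1, 1)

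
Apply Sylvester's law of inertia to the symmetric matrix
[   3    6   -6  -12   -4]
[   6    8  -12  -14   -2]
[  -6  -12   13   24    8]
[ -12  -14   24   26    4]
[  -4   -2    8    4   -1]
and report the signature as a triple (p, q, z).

Answer: (3, 2, 0)

Derivation:
step 0: pivot 3 → sign +
step 1: pivot -4 → sign −
step 2: pivot 1 → sign +
step 3: pivot 3 → sign +
step 4: pivot -1/3 → sign −
signature = (3, 2, 0)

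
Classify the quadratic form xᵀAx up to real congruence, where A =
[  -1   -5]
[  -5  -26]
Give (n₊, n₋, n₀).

step 0: pivot -1 → sign −
step 1: pivot -1 → sign −
signature = (0, 2, 0)

Answer: (0, 2, 0)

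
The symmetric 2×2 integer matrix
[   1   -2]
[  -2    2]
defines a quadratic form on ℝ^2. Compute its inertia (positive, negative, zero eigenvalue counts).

Answer: (1, 1, 0)

Derivation:
step 0: pivot 1 → sign +
step 1: pivot -2 → sign −
signature = (1, 1, 0)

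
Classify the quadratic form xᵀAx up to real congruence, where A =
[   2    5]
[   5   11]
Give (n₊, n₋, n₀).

step 0: pivot 2 → sign +
step 1: pivot -3/2 → sign −
signature = (1, 1, 0)

Answer: (1, 1, 0)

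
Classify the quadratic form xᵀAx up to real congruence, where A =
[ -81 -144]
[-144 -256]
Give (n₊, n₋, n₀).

Answer: (0, 1, 1)

Derivation:
step 0: pivot -81 → sign −
step 1: row/col 1 already zero → sign 0
signature = (0, 1, 1)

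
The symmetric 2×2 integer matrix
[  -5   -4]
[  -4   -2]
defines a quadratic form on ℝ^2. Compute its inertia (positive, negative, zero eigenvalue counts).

step 0: pivot -5 → sign −
step 1: pivot 6/5 → sign +
signature = (1, 1, 0)

Answer: (1, 1, 0)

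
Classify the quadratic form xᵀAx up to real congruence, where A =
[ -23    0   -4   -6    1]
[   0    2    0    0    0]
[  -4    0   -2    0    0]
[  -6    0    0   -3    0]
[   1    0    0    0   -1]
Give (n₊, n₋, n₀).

Answer: (1, 4, 0)

Derivation:
step 0: pivot -23 → sign −
step 1: pivot 2 → sign +
step 2: pivot -30/23 → sign −
step 3: pivot -3/5 → sign −
step 4: pivot -2/3 → sign −
signature = (1, 4, 0)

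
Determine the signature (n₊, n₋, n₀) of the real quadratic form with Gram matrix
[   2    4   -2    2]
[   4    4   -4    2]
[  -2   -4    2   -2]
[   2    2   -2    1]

Answer: (1, 1, 2)

Derivation:
step 0: pivot 2 → sign +
step 1: pivot -4 → sign −
step 2: row/col 2 already zero → sign 0
step 3: row/col 3 already zero → sign 0
signature = (1, 1, 2)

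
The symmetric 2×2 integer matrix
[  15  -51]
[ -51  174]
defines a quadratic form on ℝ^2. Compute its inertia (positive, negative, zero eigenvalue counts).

step 0: pivot 15 → sign +
step 1: pivot 3/5 → sign +
signature = (2, 0, 0)

Answer: (2, 0, 0)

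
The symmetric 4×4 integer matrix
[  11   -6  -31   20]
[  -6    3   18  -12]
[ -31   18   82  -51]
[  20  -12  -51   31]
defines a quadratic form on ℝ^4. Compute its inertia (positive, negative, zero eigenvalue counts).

step 0: pivot 11 → sign +
step 1: pivot -3/11 → sign −
step 2: pivot -1 → sign −
step 3: row/col 3 already zero → sign 0
signature = (1, 2, 1)

Answer: (1, 2, 1)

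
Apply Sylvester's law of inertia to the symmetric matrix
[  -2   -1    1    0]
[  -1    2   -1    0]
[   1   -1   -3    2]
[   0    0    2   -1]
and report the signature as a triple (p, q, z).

step 0: pivot -2 → sign −
step 1: pivot 5/2 → sign +
step 2: pivot -17/5 → sign −
step 3: pivot 3/17 → sign +
signature = (2, 2, 0)

Answer: (2, 2, 0)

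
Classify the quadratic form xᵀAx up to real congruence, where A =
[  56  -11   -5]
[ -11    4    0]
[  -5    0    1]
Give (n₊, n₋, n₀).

Answer: (3, 0, 0)

Derivation:
step 0: pivot 56 → sign +
step 1: pivot 103/56 → sign +
step 2: pivot 3/103 → sign +
signature = (3, 0, 0)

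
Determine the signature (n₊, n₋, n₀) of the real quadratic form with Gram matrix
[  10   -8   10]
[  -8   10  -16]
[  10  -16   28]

Answer: (3, 0, 0)

Derivation:
step 0: pivot 10 → sign +
step 1: pivot 18/5 → sign +
step 2: pivot 2/9 → sign +
signature = (3, 0, 0)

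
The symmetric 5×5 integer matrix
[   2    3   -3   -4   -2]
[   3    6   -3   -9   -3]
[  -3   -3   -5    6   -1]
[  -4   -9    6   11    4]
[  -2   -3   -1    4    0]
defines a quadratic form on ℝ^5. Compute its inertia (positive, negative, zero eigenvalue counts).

step 0: pivot 2 → sign +
step 1: pivot 3/2 → sign +
step 2: pivot -11 → sign −
step 3: pivot -24/11 → sign −
step 4: row/col 4 already zero → sign 0
signature = (2, 2, 1)

Answer: (2, 2, 1)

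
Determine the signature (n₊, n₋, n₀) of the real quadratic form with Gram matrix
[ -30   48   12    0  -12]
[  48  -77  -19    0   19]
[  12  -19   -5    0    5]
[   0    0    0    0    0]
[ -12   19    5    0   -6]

step 0: pivot -30 → sign −
step 1: pivot -1/5 → sign −
step 2: pivot -1 → sign −
step 3: row/col 3 already zero → sign 0
step 4: row/col 4 already zero → sign 0
signature = (0, 3, 2)

Answer: (0, 3, 2)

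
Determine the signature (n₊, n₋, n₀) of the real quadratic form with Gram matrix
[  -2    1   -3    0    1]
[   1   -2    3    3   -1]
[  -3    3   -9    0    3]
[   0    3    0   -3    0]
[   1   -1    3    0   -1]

step 0: pivot -2 → sign −
step 1: pivot -3/2 → sign −
step 2: pivot -3 → sign −
step 3: pivot 6 → sign +
step 4: row/col 4 already zero → sign 0
signature = (1, 3, 1)

Answer: (1, 3, 1)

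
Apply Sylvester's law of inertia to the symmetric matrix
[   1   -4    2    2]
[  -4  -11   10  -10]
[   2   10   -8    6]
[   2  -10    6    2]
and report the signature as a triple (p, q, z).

step 0: pivot 1 → sign +
step 1: pivot -27 → sign −
step 2: pivot -50/27 → sign −
step 3: pivot 6/25 → sign +
signature = (2, 2, 0)

Answer: (2, 2, 0)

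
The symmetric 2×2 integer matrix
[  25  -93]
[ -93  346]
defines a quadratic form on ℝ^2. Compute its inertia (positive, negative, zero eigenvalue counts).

step 0: pivot 25 → sign +
step 1: pivot 1/25 → sign +
signature = (2, 0, 0)

Answer: (2, 0, 0)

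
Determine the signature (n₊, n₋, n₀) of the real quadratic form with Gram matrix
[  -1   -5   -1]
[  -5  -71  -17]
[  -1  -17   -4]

step 0: pivot -1 → sign −
step 1: pivot -46 → sign −
step 2: pivot 3/23 → sign +
signature = (1, 2, 0)

Answer: (1, 2, 0)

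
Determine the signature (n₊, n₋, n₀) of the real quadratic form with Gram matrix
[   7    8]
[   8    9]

step 0: pivot 7 → sign +
step 1: pivot -1/7 → sign −
signature = (1, 1, 0)

Answer: (1, 1, 0)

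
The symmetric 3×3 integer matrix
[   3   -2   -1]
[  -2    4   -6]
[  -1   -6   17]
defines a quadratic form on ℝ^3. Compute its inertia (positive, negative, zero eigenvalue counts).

step 0: pivot 3 → sign +
step 1: pivot 8/3 → sign +
step 2: row/col 2 already zero → sign 0
signature = (2, 0, 1)

Answer: (2, 0, 1)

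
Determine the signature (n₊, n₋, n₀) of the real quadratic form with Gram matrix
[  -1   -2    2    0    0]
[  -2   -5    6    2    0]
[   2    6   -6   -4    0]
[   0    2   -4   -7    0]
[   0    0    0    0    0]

Answer: (1, 3, 1)

Derivation:
step 0: pivot -1 → sign −
step 1: pivot -1 → sign −
step 2: pivot 2 → sign +
step 3: pivot -3 → sign −
step 4: row/col 4 already zero → sign 0
signature = (1, 3, 1)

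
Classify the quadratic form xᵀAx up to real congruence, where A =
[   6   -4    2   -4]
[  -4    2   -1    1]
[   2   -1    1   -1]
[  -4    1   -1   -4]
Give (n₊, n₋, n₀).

step 0: pivot 6 → sign +
step 1: pivot -2/3 → sign −
step 2: pivot 1/2 → sign +
step 3: pivot -3 → sign −
signature = (2, 2, 0)

Answer: (2, 2, 0)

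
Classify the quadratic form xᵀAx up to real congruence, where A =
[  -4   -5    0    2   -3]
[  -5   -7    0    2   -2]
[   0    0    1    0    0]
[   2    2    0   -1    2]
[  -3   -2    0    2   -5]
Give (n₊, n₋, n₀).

Answer: (2, 2, 1)

Derivation:
step 0: pivot -4 → sign −
step 1: pivot -3/4 → sign −
step 2: pivot 1 → sign +
step 3: pivot 1/3 → sign +
step 4: row/col 4 already zero → sign 0
signature = (2, 2, 1)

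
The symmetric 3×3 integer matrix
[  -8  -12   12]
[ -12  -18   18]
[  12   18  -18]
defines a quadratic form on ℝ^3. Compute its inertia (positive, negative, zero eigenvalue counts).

step 0: pivot -8 → sign −
step 1: row/col 1 already zero → sign 0
step 2: row/col 2 already zero → sign 0
signature = (0, 1, 2)

Answer: (0, 1, 2)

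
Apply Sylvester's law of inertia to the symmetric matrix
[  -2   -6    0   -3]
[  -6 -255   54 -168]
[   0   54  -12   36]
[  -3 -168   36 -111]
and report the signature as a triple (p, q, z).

Answer: (1, 2, 1)

Derivation:
step 0: pivot -2 → sign −
step 1: pivot -237 → sign −
step 2: pivot 24/79 → sign +
step 3: row/col 3 already zero → sign 0
signature = (1, 2, 1)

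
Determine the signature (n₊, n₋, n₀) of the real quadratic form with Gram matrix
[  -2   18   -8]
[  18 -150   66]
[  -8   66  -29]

Answer: (1, 1, 1)

Derivation:
step 0: pivot -2 → sign −
step 1: pivot 12 → sign +
step 2: row/col 2 already zero → sign 0
signature = (1, 1, 1)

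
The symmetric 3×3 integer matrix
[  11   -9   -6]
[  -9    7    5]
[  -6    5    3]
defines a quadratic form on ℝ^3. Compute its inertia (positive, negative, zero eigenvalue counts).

step 0: pivot 11 → sign +
step 1: pivot -4/11 → sign −
step 2: pivot -1/4 → sign −
signature = (1, 2, 0)

Answer: (1, 2, 0)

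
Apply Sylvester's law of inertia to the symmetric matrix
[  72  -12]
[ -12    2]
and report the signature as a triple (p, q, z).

step 0: pivot 72 → sign +
step 1: row/col 1 already zero → sign 0
signature = (1, 0, 1)

Answer: (1, 0, 1)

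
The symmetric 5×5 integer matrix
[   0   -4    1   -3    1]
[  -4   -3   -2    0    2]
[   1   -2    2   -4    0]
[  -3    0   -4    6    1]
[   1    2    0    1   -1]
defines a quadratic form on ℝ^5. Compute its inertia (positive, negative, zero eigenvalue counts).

step 0: pivot -3 → sign −
step 1: pivot 16/3 → sign +
step 2: pivot 13/16 → sign +
step 3: pivot -4/13 → sign −
step 4: pivot 1/4 → sign +
signature = (3, 2, 0)

Answer: (3, 2, 0)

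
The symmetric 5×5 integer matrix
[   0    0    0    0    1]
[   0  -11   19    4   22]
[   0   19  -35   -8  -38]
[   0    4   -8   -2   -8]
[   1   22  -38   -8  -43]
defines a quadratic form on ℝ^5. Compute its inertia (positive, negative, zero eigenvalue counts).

step 0: pivot -11 → sign −
step 1: pivot -24/11 → sign −
step 2: pivot 1 → sign +
step 3: pivot -1 → sign −
step 4: row/col 4 already zero → sign 0
signature = (1, 3, 1)

Answer: (1, 3, 1)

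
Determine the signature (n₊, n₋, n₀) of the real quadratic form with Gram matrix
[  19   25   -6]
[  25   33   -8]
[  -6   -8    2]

Answer: (2, 0, 1)

Derivation:
step 0: pivot 19 → sign +
step 1: pivot 2/19 → sign +
step 2: row/col 2 already zero → sign 0
signature = (2, 0, 1)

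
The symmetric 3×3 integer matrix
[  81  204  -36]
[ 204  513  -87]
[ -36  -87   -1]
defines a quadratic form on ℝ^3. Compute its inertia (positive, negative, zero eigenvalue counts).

step 0: pivot 81 → sign +
step 1: pivot -7/9 → sign −
step 2: pivot 2/7 → sign +
signature = (2, 1, 0)

Answer: (2, 1, 0)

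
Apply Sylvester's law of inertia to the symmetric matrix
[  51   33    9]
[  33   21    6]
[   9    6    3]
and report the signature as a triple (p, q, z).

Answer: (2, 1, 0)

Derivation:
step 0: pivot 51 → sign +
step 1: pivot -6/17 → sign −
step 2: pivot 3/2 → sign +
signature = (2, 1, 0)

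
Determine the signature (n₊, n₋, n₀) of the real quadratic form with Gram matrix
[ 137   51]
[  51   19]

step 0: pivot 137 → sign +
step 1: pivot 2/137 → sign +
signature = (2, 0, 0)

Answer: (2, 0, 0)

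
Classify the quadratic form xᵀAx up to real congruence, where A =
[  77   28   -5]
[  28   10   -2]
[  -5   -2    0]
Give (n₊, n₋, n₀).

Answer: (1, 2, 0)

Derivation:
step 0: pivot 77 → sign +
step 1: pivot -2/11 → sign −
step 2: pivot -1/7 → sign −
signature = (1, 2, 0)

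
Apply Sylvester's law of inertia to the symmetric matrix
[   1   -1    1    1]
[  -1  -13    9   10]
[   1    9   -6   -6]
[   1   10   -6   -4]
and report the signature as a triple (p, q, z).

step 0: pivot 1 → sign +
step 1: pivot -14 → sign −
step 2: pivot 1/7 → sign +
step 3: pivot -3/2 → sign −
signature = (2, 2, 0)

Answer: (2, 2, 0)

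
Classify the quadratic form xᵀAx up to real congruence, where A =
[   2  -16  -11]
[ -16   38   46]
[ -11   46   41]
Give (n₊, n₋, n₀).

step 0: pivot 2 → sign +
step 1: pivot -90 → sign −
step 2: pivot 1/10 → sign +
signature = (2, 1, 0)

Answer: (2, 1, 0)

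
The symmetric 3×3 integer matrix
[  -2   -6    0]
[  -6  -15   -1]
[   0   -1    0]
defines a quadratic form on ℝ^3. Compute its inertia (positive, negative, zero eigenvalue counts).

step 0: pivot -2 → sign −
step 1: pivot 3 → sign +
step 2: pivot -1/3 → sign −
signature = (1, 2, 0)

Answer: (1, 2, 0)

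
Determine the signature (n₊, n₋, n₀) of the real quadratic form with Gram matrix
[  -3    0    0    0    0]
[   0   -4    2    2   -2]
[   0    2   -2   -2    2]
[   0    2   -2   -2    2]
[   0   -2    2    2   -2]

step 0: pivot -3 → sign −
step 1: pivot -4 → sign −
step 2: pivot -1 → sign −
step 3: row/col 3 already zero → sign 0
step 4: row/col 4 already zero → sign 0
signature = (0, 3, 2)

Answer: (0, 3, 2)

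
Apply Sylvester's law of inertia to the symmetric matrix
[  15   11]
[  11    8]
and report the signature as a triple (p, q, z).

step 0: pivot 15 → sign +
step 1: pivot -1/15 → sign −
signature = (1, 1, 0)

Answer: (1, 1, 0)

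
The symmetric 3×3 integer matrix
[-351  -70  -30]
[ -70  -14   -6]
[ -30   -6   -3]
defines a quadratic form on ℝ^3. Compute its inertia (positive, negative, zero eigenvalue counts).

Answer: (0, 3, 0)

Derivation:
step 0: pivot -351 → sign −
step 1: pivot -14/351 → sign −
step 2: pivot -3/7 → sign −
signature = (0, 3, 0)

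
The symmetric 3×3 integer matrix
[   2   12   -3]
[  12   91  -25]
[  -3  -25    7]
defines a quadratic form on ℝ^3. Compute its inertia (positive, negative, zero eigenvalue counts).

step 0: pivot 2 → sign +
step 1: pivot 19 → sign +
step 2: pivot -3/38 → sign −
signature = (2, 1, 0)

Answer: (2, 1, 0)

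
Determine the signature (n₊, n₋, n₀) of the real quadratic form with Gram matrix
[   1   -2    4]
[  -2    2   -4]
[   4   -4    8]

Answer: (1, 1, 1)

Derivation:
step 0: pivot 1 → sign +
step 1: pivot -2 → sign −
step 2: row/col 2 already zero → sign 0
signature = (1, 1, 1)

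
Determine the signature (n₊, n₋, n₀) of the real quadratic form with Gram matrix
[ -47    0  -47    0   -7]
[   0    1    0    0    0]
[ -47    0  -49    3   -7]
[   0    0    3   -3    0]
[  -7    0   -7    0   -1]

Answer: (3, 2, 0)

Derivation:
step 0: pivot -47 → sign −
step 1: pivot 1 → sign +
step 2: pivot -2 → sign −
step 3: pivot 3/2 → sign +
step 4: pivot 2/47 → sign +
signature = (3, 2, 0)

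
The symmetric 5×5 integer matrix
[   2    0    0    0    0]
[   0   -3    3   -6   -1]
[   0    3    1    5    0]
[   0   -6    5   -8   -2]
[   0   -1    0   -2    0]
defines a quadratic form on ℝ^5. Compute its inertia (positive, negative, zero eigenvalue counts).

Answer: (4, 1, 0)

Derivation:
step 0: pivot 2 → sign +
step 1: pivot -3 → sign −
step 2: pivot 4 → sign +
step 3: pivot 15/4 → sign +
step 4: pivot 1/15 → sign +
signature = (4, 1, 0)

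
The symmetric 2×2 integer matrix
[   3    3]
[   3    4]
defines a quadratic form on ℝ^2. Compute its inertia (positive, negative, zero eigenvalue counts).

step 0: pivot 3 → sign +
step 1: pivot 1 → sign +
signature = (2, 0, 0)

Answer: (2, 0, 0)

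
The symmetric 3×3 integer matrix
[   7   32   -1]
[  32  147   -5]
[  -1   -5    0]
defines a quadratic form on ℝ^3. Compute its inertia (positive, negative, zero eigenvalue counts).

Answer: (2, 1, 0)

Derivation:
step 0: pivot 7 → sign +
step 1: pivot 5/7 → sign +
step 2: pivot -2/5 → sign −
signature = (2, 1, 0)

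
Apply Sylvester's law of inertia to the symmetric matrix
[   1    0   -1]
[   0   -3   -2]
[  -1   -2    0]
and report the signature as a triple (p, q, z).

Answer: (2, 1, 0)

Derivation:
step 0: pivot 1 → sign +
step 1: pivot -3 → sign −
step 2: pivot 1/3 → sign +
signature = (2, 1, 0)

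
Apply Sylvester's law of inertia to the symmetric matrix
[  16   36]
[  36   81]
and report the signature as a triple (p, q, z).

step 0: pivot 16 → sign +
step 1: row/col 1 already zero → sign 0
signature = (1, 0, 1)

Answer: (1, 0, 1)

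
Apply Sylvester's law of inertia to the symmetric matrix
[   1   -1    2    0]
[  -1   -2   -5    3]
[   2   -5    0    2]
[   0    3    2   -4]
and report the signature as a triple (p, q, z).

Answer: (1, 2, 1)

Derivation:
step 0: pivot 1 → sign +
step 1: pivot -3 → sign −
step 2: pivot -1 → sign −
step 3: row/col 3 already zero → sign 0
signature = (1, 2, 1)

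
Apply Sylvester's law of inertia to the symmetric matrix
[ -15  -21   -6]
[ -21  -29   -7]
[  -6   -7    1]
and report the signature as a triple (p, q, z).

Answer: (1, 2, 0)

Derivation:
step 0: pivot -15 → sign −
step 1: pivot 2/5 → sign +
step 2: pivot -3/2 → sign −
signature = (1, 2, 0)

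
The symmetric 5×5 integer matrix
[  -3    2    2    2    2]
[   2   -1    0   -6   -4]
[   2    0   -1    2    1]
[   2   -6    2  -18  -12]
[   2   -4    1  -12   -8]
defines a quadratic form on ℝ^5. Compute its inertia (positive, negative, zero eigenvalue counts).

step 0: pivot -3 → sign −
step 1: pivot 1/3 → sign +
step 2: pivot -5 → sign −
step 3: pivot 74/5 → sign +
step 4: pivot 3/37 → sign +
signature = (3, 2, 0)

Answer: (3, 2, 0)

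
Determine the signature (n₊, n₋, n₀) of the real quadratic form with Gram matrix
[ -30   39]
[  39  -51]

step 0: pivot -30 → sign −
step 1: pivot -3/10 → sign −
signature = (0, 2, 0)

Answer: (0, 2, 0)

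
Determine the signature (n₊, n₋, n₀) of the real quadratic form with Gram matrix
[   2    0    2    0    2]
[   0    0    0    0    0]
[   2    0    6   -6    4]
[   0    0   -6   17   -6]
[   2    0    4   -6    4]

step 0: pivot 2 → sign +
step 1: pivot 4 → sign +
step 2: pivot 8 → sign +
step 3: pivot -1/8 → sign −
step 4: row/col 4 already zero → sign 0
signature = (3, 1, 1)

Answer: (3, 1, 1)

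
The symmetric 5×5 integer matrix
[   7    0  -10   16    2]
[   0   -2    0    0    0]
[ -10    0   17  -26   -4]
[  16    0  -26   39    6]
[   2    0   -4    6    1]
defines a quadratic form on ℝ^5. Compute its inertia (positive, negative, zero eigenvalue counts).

step 0: pivot 7 → sign +
step 1: pivot -2 → sign −
step 2: pivot 19/7 → sign +
step 3: pivot -23/19 → sign −
step 4: pivot -1/23 → sign −
signature = (2, 3, 0)

Answer: (2, 3, 0)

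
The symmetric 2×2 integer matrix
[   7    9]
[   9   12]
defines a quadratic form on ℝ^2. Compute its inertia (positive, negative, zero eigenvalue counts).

Answer: (2, 0, 0)

Derivation:
step 0: pivot 7 → sign +
step 1: pivot 3/7 → sign +
signature = (2, 0, 0)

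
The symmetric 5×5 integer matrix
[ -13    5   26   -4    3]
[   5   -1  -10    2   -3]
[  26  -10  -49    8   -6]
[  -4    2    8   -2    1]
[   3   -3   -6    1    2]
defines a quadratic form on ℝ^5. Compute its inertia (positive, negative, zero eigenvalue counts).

step 0: pivot -13 → sign −
step 1: pivot 12/13 → sign +
step 2: pivot 3 → sign +
step 3: pivot -1 → sign −
step 4: row/col 4 already zero → sign 0
signature = (2, 2, 1)

Answer: (2, 2, 1)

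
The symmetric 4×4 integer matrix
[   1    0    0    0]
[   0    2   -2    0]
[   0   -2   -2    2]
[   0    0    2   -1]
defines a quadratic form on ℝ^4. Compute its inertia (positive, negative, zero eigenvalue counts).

step 0: pivot 1 → sign +
step 1: pivot 2 → sign +
step 2: pivot -4 → sign −
step 3: row/col 3 already zero → sign 0
signature = (2, 1, 1)

Answer: (2, 1, 1)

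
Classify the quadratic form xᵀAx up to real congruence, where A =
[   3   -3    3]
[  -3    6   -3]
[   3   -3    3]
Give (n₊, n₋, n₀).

Answer: (2, 0, 1)

Derivation:
step 0: pivot 3 → sign +
step 1: pivot 3 → sign +
step 2: row/col 2 already zero → sign 0
signature = (2, 0, 1)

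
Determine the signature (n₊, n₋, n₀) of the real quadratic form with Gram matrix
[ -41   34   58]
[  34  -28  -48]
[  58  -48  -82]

Answer: (1, 1, 1)

Derivation:
step 0: pivot -41 → sign −
step 1: pivot 8/41 → sign +
step 2: row/col 2 already zero → sign 0
signature = (1, 1, 1)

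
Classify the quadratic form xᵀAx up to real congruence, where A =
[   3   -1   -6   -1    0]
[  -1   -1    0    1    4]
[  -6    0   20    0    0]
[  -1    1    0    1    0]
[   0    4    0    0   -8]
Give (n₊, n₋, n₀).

step 0: pivot 3 → sign +
step 1: pivot -4/3 → sign −
step 2: pivot 11 → sign +
step 3: pivot 2/11 → sign +
step 4: row/col 4 already zero → sign 0
signature = (3, 1, 1)

Answer: (3, 1, 1)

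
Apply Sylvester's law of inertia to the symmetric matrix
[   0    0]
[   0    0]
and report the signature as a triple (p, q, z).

step 0: row/col 0 already zero → sign 0
step 1: row/col 1 already zero → sign 0
signature = (0, 0, 2)

Answer: (0, 0, 2)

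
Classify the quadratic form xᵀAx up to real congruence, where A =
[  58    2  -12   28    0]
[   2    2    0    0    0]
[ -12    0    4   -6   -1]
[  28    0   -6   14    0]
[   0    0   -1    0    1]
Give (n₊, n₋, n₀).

Answer: (4, 0, 1)

Derivation:
step 0: pivot 58 → sign +
step 1: pivot 56/29 → sign +
step 2: pivot 10/7 → sign +
step 3: pivot 3/10 → sign +
step 4: row/col 4 already zero → sign 0
signature = (4, 0, 1)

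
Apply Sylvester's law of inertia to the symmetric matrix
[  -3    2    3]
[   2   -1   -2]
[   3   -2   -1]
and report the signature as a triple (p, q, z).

step 0: pivot -3 → sign −
step 1: pivot 1/3 → sign +
step 2: pivot 2 → sign +
signature = (2, 1, 0)

Answer: (2, 1, 0)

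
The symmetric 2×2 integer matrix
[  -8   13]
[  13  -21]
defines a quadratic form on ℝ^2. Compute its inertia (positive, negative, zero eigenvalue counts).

Answer: (1, 1, 0)

Derivation:
step 0: pivot -8 → sign −
step 1: pivot 1/8 → sign +
signature = (1, 1, 0)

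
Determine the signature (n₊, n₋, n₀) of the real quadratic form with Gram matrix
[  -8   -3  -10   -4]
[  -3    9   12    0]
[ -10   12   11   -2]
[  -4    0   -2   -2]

step 0: pivot -8 → sign −
step 1: pivot 81/8 → sign +
step 2: pivot -1 → sign −
step 3: pivot 2/9 → sign +
signature = (2, 2, 0)

Answer: (2, 2, 0)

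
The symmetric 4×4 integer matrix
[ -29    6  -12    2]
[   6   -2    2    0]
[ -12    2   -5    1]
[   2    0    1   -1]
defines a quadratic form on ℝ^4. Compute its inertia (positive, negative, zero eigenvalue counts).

Answer: (1, 3, 0)

Derivation:
step 0: pivot -29 → sign −
step 1: pivot -22/29 → sign −
step 2: pivot 3/11 → sign +
step 3: pivot -2/3 → sign −
signature = (1, 3, 0)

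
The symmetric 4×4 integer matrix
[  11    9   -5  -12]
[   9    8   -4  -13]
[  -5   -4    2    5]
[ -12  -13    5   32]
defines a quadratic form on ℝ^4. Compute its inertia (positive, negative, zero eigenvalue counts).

step 0: pivot 11 → sign +
step 1: pivot 7/11 → sign +
step 2: pivot -2/7 → sign −
step 3: pivot 3 → sign +
signature = (3, 1, 0)

Answer: (3, 1, 0)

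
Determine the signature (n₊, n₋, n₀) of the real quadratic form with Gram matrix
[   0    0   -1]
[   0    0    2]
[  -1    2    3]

step 0: pivot 3 → sign +
step 1: pivot -4/3 → sign −
step 2: row/col 2 already zero → sign 0
signature = (1, 1, 1)

Answer: (1, 1, 1)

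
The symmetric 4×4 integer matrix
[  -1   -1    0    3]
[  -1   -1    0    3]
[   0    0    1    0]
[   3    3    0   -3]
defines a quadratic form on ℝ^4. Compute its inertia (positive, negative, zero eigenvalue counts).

Answer: (2, 1, 1)

Derivation:
step 0: pivot -1 → sign −
step 1: pivot 1 → sign +
step 2: pivot 6 → sign +
step 3: row/col 3 already zero → sign 0
signature = (2, 1, 1)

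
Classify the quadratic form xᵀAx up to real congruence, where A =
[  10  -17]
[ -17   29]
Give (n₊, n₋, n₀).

step 0: pivot 10 → sign +
step 1: pivot 1/10 → sign +
signature = (2, 0, 0)

Answer: (2, 0, 0)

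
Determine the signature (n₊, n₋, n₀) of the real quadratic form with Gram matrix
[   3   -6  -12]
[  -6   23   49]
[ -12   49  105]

step 0: pivot 3 → sign +
step 1: pivot 11 → sign +
step 2: pivot 2/11 → sign +
signature = (3, 0, 0)

Answer: (3, 0, 0)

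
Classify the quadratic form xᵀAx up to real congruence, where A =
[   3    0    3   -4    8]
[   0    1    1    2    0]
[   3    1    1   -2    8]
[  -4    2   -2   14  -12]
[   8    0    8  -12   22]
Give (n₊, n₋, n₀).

Answer: (4, 1, 0)

Derivation:
step 0: pivot 3 → sign +
step 1: pivot 1 → sign +
step 2: pivot -3 → sign −
step 3: pivot 14/3 → sign +
step 4: pivot 2/7 → sign +
signature = (4, 1, 0)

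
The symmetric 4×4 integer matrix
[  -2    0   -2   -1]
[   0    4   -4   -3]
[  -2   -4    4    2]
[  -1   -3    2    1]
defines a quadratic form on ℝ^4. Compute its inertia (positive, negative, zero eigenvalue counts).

Answer: (2, 2, 0)

Derivation:
step 0: pivot -2 → sign −
step 1: pivot 4 → sign +
step 2: pivot 2 → sign +
step 3: pivot -3/4 → sign −
signature = (2, 2, 0)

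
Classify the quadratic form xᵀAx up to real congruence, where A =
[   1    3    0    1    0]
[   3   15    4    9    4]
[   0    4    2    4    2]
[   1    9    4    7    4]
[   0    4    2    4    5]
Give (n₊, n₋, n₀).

step 0: pivot 1 → sign +
step 1: pivot 6 → sign +
step 2: pivot -2/3 → sign −
step 3: pivot 3 → sign +
step 4: row/col 4 already zero → sign 0
signature = (3, 1, 1)

Answer: (3, 1, 1)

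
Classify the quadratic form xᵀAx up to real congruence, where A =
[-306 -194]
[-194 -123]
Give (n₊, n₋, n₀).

step 0: pivot -306 → sign −
step 1: pivot -1/153 → sign −
signature = (0, 2, 0)

Answer: (0, 2, 0)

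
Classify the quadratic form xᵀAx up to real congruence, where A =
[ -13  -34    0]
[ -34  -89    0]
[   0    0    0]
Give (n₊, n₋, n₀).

step 0: pivot -13 → sign −
step 1: pivot -1/13 → sign −
step 2: row/col 2 already zero → sign 0
signature = (0, 2, 1)

Answer: (0, 2, 1)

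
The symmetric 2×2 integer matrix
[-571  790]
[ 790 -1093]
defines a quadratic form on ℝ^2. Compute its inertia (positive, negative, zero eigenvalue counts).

Answer: (0, 2, 0)

Derivation:
step 0: pivot -571 → sign −
step 1: pivot -3/571 → sign −
signature = (0, 2, 0)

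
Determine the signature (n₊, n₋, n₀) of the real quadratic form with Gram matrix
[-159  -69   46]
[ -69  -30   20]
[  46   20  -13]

step 0: pivot -159 → sign −
step 1: pivot -3/53 → sign −
step 2: pivot 1/3 → sign +
signature = (1, 2, 0)

Answer: (1, 2, 0)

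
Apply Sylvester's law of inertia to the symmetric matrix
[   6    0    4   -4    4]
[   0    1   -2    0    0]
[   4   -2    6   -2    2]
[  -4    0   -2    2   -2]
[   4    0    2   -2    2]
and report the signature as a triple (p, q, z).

step 0: pivot 6 → sign +
step 1: pivot 1 → sign +
step 2: pivot -2/3 → sign −
step 3: row/col 3 already zero → sign 0
step 4: row/col 4 already zero → sign 0
signature = (2, 1, 2)

Answer: (2, 1, 2)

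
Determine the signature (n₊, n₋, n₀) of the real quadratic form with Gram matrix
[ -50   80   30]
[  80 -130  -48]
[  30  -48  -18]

Answer: (0, 2, 1)

Derivation:
step 0: pivot -50 → sign −
step 1: pivot -2 → sign −
step 2: row/col 2 already zero → sign 0
signature = (0, 2, 1)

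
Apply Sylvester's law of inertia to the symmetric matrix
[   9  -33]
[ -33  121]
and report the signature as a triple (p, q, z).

step 0: pivot 9 → sign +
step 1: row/col 1 already zero → sign 0
signature = (1, 0, 1)

Answer: (1, 0, 1)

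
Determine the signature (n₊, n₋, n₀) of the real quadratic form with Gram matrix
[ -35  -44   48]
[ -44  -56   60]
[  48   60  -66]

step 0: pivot -35 → sign −
step 1: pivot -24/35 → sign −
step 2: row/col 2 already zero → sign 0
signature = (0, 2, 1)

Answer: (0, 2, 1)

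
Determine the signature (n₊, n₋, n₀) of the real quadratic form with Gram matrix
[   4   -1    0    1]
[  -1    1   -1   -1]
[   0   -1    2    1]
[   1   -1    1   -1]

Answer: (3, 1, 0)

Derivation:
step 0: pivot 4 → sign +
step 1: pivot 3/4 → sign +
step 2: pivot 2/3 → sign +
step 3: pivot -2 → sign −
signature = (3, 1, 0)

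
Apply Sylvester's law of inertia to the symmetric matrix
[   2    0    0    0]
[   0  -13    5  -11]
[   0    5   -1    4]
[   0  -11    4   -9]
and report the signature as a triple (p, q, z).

Answer: (3, 1, 0)

Derivation:
step 0: pivot 2 → sign +
step 1: pivot -13 → sign −
step 2: pivot 12/13 → sign +
step 3: pivot 1/4 → sign +
signature = (3, 1, 0)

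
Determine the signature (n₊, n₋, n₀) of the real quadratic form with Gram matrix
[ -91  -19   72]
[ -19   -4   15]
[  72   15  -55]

Answer: (1, 2, 0)

Derivation:
step 0: pivot -91 → sign −
step 1: pivot -3/91 → sign −
step 2: pivot 2 → sign +
signature = (1, 2, 0)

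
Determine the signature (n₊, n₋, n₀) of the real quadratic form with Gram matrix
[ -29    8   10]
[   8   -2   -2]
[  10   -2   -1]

Answer: (1, 2, 0)

Derivation:
step 0: pivot -29 → sign −
step 1: pivot 6/29 → sign +
step 2: pivot -1/3 → sign −
signature = (1, 2, 0)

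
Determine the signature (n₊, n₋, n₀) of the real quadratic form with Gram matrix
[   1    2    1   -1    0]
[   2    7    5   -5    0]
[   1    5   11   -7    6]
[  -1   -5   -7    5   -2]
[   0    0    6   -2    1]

step 0: pivot 1 → sign +
step 1: pivot 3 → sign +
step 2: pivot 7 → sign +
step 3: pivot -2/7 → sign −
step 4: pivot -3 → sign −
signature = (3, 2, 0)

Answer: (3, 2, 0)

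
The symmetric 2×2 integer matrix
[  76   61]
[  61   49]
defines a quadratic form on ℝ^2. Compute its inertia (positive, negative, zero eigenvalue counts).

step 0: pivot 76 → sign +
step 1: pivot 3/76 → sign +
signature = (2, 0, 0)

Answer: (2, 0, 0)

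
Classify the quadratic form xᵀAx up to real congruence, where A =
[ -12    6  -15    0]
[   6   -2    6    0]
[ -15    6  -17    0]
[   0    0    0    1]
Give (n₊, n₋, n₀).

step 0: pivot -12 → sign −
step 1: pivot 1 → sign +
step 2: pivot -1/2 → sign −
step 3: pivot 1 → sign +
signature = (2, 2, 0)

Answer: (2, 2, 0)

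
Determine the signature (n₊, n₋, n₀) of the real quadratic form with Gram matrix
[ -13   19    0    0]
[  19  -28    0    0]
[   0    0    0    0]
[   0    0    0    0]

step 0: pivot -13 → sign −
step 1: pivot -3/13 → sign −
step 2: row/col 2 already zero → sign 0
step 3: row/col 3 already zero → sign 0
signature = (0, 2, 2)

Answer: (0, 2, 2)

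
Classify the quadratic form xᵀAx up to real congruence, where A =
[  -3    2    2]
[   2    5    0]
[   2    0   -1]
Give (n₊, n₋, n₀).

step 0: pivot -3 → sign −
step 1: pivot 19/3 → sign +
step 2: pivot 1/19 → sign +
signature = (2, 1, 0)

Answer: (2, 1, 0)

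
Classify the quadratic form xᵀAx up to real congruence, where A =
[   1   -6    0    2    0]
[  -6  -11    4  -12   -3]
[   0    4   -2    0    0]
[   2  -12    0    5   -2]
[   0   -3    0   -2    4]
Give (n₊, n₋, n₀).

step 0: pivot 1 → sign +
step 1: pivot -47 → sign −
step 2: pivot -78/47 → sign −
step 3: pivot 1 → sign +
step 4: pivot 3/13 → sign +
signature = (3, 2, 0)

Answer: (3, 2, 0)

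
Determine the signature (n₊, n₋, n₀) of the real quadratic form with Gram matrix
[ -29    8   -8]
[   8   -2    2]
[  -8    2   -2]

Answer: (1, 1, 1)

Derivation:
step 0: pivot -29 → sign −
step 1: pivot 6/29 → sign +
step 2: row/col 2 already zero → sign 0
signature = (1, 1, 1)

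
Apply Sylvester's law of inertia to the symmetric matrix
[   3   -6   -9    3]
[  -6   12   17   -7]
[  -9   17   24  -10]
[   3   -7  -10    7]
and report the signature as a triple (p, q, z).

step 0: pivot 3 → sign +
step 1: pivot -3 → sign −
step 2: pivot 1/3 → sign +
step 3: pivot 3 → sign +
signature = (3, 1, 0)

Answer: (3, 1, 0)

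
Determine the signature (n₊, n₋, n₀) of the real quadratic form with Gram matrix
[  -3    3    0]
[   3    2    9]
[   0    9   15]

Answer: (1, 2, 0)

Derivation:
step 0: pivot -3 → sign −
step 1: pivot 5 → sign +
step 2: pivot -6/5 → sign −
signature = (1, 2, 0)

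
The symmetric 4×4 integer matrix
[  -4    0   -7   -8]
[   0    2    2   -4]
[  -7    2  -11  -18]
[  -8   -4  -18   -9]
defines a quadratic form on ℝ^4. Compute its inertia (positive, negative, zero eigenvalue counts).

step 0: pivot -4 → sign −
step 1: pivot 2 → sign +
step 2: pivot -3/4 → sign −
step 3: pivot -1 → sign −
signature = (1, 3, 0)

Answer: (1, 3, 0)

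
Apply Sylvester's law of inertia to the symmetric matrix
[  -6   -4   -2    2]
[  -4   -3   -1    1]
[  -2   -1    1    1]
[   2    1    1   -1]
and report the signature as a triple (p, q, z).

Answer: (1, 2, 1)

Derivation:
step 0: pivot -6 → sign −
step 1: pivot -1/3 → sign −
step 2: pivot 2 → sign +
step 3: row/col 3 already zero → sign 0
signature = (1, 2, 1)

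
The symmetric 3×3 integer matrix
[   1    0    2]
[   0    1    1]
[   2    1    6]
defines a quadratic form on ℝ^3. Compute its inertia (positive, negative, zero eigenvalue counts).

Answer: (3, 0, 0)

Derivation:
step 0: pivot 1 → sign +
step 1: pivot 1 → sign +
step 2: pivot 1 → sign +
signature = (3, 0, 0)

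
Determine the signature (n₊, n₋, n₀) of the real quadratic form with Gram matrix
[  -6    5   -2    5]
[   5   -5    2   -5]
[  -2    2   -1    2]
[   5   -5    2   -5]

Answer: (0, 3, 1)

Derivation:
step 0: pivot -6 → sign −
step 1: pivot -5/6 → sign −
step 2: pivot -1/5 → sign −
step 3: row/col 3 already zero → sign 0
signature = (0, 3, 1)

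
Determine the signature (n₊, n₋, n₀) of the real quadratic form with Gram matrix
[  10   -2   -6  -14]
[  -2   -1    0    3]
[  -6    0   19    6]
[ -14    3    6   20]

Answer: (3, 1, 0)

Derivation:
step 0: pivot 10 → sign +
step 1: pivot -7/5 → sign −
step 2: pivot 115/7 → sign +
step 3: pivot 3/115 → sign +
signature = (3, 1, 0)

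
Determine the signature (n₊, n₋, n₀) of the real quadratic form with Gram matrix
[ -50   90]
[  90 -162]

step 0: pivot -50 → sign −
step 1: row/col 1 already zero → sign 0
signature = (0, 1, 1)

Answer: (0, 1, 1)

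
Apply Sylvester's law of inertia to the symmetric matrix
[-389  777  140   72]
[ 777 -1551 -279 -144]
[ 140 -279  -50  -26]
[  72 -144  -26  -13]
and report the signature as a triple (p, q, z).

Answer: (2, 2, 0)

Derivation:
step 0: pivot -389 → sign −
step 1: pivot 390/389 → sign +
step 2: pivot -3/130 → sign −
step 3: pivot 1/3 → sign +
signature = (2, 2, 0)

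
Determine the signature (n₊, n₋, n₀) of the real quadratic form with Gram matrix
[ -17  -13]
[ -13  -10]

step 0: pivot -17 → sign −
step 1: pivot -1/17 → sign −
signature = (0, 2, 0)

Answer: (0, 2, 0)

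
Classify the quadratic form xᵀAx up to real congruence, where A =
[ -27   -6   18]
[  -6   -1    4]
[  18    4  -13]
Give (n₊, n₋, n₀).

Answer: (1, 2, 0)

Derivation:
step 0: pivot -27 → sign −
step 1: pivot 1/3 → sign +
step 2: pivot -1 → sign −
signature = (1, 2, 0)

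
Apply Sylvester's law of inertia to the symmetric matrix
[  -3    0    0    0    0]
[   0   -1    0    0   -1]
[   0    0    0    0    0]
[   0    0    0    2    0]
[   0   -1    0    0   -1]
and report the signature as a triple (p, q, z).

step 0: pivot -3 → sign −
step 1: pivot -1 → sign −
step 2: pivot 2 → sign +
step 3: row/col 3 already zero → sign 0
step 4: row/col 4 already zero → sign 0
signature = (1, 2, 2)

Answer: (1, 2, 2)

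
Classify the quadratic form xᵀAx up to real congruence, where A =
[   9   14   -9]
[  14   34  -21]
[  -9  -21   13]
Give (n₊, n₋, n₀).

step 0: pivot 9 → sign +
step 1: pivot 110/9 → sign +
step 2: pivot -1/110 → sign −
signature = (2, 1, 0)

Answer: (2, 1, 0)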